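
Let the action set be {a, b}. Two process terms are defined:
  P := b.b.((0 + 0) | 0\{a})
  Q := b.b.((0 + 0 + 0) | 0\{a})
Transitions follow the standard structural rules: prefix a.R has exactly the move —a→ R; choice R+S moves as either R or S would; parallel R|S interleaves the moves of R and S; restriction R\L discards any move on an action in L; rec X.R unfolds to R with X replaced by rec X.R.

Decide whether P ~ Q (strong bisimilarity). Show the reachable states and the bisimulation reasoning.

P's transition system — 3 states:
  u0 = b.b.((0 + 0) | 0\{a}) ⊢ =b=> u1
  u1 = b.((0 + 0) | 0\{a}) ⊢ =b=> u2
  u2 = (0 + 0) | 0\{a} ⊢ stopped
Q's transition system — 3 states:
  v0 = b.b.((0 + 0 + 0) | 0\{a}) ⊢ =b=> v1
  v1 = b.((0 + 0 + 0) | 0\{a}) ⊢ =b=> v2
  v2 = (0 + 0 + 0) | 0\{a} ⊢ stopped
Bisimilarity quotient blocks:
  B0 = {u0, v0}
  B1 = {u1, v1}
  B2 = {u2, v2}
u0 ∈ B0, v0 ∈ B0 → same block

P ~ Q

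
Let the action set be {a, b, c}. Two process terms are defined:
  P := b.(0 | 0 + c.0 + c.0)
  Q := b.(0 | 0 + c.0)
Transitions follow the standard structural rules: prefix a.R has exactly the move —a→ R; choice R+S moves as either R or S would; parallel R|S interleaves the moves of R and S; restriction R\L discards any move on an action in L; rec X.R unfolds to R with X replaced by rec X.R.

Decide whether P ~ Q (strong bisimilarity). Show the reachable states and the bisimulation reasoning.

P's transition system — 3 states:
  u0 = b.(0 | 0 + c.0 + c.0) | =b=> u1
  u1 = 0 | 0 + c.0 + c.0 | =c=> u2
  u2 = 0 | (no moves)
Q's transition system — 3 states:
  v0 = b.(0 | 0 + c.0) | =b=> v1
  v1 = 0 | 0 + c.0 | =c=> v2
  v2 = 0 | (no moves)
Coarsest stable partition (strong bisimilarity classes):
  B0 = {u0, v0}
  B1 = {u1, v1}
  B2 = {u2, v2}
u0 ∈ B0, v0 ∈ B0 → same block

YES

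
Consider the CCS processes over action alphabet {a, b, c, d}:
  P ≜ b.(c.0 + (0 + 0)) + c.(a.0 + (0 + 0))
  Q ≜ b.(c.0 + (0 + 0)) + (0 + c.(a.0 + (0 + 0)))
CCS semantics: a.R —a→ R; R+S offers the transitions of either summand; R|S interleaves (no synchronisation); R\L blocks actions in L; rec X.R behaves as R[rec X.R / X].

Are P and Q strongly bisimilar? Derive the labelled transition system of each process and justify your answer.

P's transition system — 4 states:
  p0 = b.(c.0 + (0 + 0)) + c.(a.0 + (0 + 0)) ⊢ —b→ p1, —c→ p2
  p1 = c.0 + (0 + 0) ⊢ —c→ p3
  p2 = a.0 + (0 + 0) ⊢ —a→ p3
  p3 = 0 ⊢ ∅
Q's transition system — 4 states:
  q0 = b.(c.0 + (0 + 0)) + (0 + c.(a.0 + (0 + 0))) ⊢ —b→ q1, —c→ q2
  q1 = c.0 + (0 + 0) ⊢ —c→ q3
  q2 = a.0 + (0 + 0) ⊢ —a→ q3
  q3 = 0 ⊢ ∅
Coarsest stable partition (strong bisimilarity classes):
  B0 = {p0, q0}
  B1 = {p2, q2}
  B2 = {p3, q3}
  B3 = {p1, q1}
p0 ∈ B0, q0 ∈ B0 → same block

YES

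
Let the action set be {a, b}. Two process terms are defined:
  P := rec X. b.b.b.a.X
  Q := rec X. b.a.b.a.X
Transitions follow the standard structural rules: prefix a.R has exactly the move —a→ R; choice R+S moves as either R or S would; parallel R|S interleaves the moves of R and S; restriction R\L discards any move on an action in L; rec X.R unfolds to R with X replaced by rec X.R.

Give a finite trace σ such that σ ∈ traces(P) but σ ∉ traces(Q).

bb

P's transition system — 4 states:
  s0 = rec X. b.b.b.a.X ⊢ ··b··> s1
  s1 = b.b.a.(rec X. b.b.b.a.X) ⊢ ··b··> s2
  s2 = b.a.(rec X. b.b.b.a.X) ⊢ ··b··> s3
  s3 = a.(rec X. b.b.b.a.X) ⊢ ··a··> s0
Q's transition system — 4 states:
  t0 = rec X. b.a.b.a.X ⊢ ··b··> t1
  t1 = a.b.a.(rec X. b.a.b.a.X) ⊢ ··a··> t2
  t2 = b.a.(rec X. b.a.b.a.X) ⊢ ··b··> t3
  t3 = a.(rec X. b.a.b.a.X) ⊢ ··a··> t0
Run σ = ⟨bb⟩ on P: start {s0}
  step 1 (b): {s1}
  step 2 (b): {s2}
  ✓ P
Run σ = ⟨bb⟩ on Q: start {t0}
  step 1 (b): {t1}
  step 2 (b): no successor for Q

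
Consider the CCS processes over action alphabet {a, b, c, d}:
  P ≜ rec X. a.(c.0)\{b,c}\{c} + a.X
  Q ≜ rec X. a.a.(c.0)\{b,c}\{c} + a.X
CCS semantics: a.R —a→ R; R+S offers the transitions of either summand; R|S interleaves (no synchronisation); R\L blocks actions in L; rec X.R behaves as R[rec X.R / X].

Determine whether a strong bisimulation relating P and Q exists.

P ≁ Q

LTS(P): 2 reachable states
  s0 = rec X. a.(c.0)\{b,c}\{c} + a.X | ··a··> s0, ··a··> s1
  s1 = (c.0)\{b,c}\{c} | deadlocked
LTS(Q): 3 reachable states
  t0 = rec X. a.a.(c.0)\{b,c}\{c} + a.X | ··a··> t0, ··a··> t1
  t1 = a.(c.0)\{b,c}\{c} | ··a··> t2
  t2 = (c.0)\{b,c}\{c} | deadlocked
Bisimilarity quotient blocks:
  B0 = {s0}
  B1 = {s1, t2}
  B2 = {t0}
  B3 = {t1}
s0 ∈ B0, t0 ∈ B2 → different blocks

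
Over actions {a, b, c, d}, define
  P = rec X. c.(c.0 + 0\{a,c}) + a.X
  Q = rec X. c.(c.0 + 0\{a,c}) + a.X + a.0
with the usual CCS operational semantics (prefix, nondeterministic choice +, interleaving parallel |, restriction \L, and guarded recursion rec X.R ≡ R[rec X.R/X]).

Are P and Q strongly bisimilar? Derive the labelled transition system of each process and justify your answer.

NO

P's transition system — 3 states:
  s0 = rec X. c.(c.0 + 0\{a,c}) + a.X → -a-> s0, -c-> s1
  s1 = c.0 + 0\{a,c} → -c-> s2
  s2 = 0 → ·
Q's transition system — 3 states:
  t0 = rec X. c.(c.0 + 0\{a,c}) + a.X + a.0 → -a-> t0, -a-> t1, -c-> t2
  t1 = 0 → ·
  t2 = c.0 + 0\{a,c} → -c-> t1
Coarsest stable partition (strong bisimilarity classes):
  B0 = {s0}
  B1 = {s1, t2}
  B2 = {s2, t1}
  B3 = {t0}
s0 ∈ B0, t0 ∈ B3 → different blocks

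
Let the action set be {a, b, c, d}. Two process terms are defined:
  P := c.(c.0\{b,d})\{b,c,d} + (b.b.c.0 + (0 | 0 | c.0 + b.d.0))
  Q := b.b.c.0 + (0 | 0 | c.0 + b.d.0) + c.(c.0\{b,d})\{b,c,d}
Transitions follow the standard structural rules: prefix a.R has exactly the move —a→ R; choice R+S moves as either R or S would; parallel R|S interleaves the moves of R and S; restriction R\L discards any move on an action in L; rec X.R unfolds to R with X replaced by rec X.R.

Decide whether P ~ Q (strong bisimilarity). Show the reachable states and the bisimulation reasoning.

bisimilar

LTS(P): 7 reachable states
  u0 = c.(c.0\{b,d})\{b,c,d} + (b.b.c.0 + (0 | 0 | c.0 + b.d.0)) → ··b··> u1, ··b··> u2, ··c··> u3, ··c··> u4
  u1 = b.c.0 → ··b··> u5
  u2 = d.0 → ··d··> u6
  u3 = (c.0\{b,d})\{b,c,d} → ∅
  u4 = 0 | 0 | 0 → ∅
  u5 = c.0 → ··c··> u6
  u6 = 0 → ∅
LTS(Q): 7 reachable states
  v0 = b.b.c.0 + (0 | 0 | c.0 + b.d.0) + c.(c.0\{b,d})\{b,c,d} → ··b··> v1, ··b··> v2, ··c··> v3, ··c··> v4
  v1 = b.c.0 → ··b··> v5
  v2 = d.0 → ··d··> v6
  v3 = (c.0\{b,d})\{b,c,d} → ∅
  v4 = 0 | 0 | 0 → ∅
  v5 = c.0 → ··c··> v6
  v6 = 0 → ∅
Partition-refinement fixed point:
  B0 = {u0, v0}
  B1 = {u3, u4, u6, v3, v4, v6}
  B2 = {u1, v1}
  B3 = {u5, v5}
  B4 = {u2, v2}
u0 ∈ B0, v0 ∈ B0 → same block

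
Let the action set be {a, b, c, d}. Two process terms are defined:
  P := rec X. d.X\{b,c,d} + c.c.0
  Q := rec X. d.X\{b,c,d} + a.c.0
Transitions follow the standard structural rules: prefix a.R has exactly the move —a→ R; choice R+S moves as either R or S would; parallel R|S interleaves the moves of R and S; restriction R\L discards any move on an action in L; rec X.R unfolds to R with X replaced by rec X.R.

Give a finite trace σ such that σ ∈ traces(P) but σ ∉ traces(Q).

c

Reachable graph of P (4 states):
  m0 = rec X. d.X\{b,c,d} + c.c.0 ⊢ --c--▸ m1, --d--▸ m2
  m1 = c.0 ⊢ --c--▸ m3
  m2 = (rec X. d.X\{b,c,d} + c.c.0)\{b,c,d} ⊢ (no moves)
  m3 = 0 ⊢ (no moves)
Reachable graph of Q (5 states):
  n0 = rec X. d.X\{b,c,d} + a.c.0 ⊢ --a--▸ n1, --d--▸ n2
  n1 = c.0 ⊢ --c--▸ n3
  n2 = (rec X. d.X\{b,c,d} + a.c.0)\{b,c,d} ⊢ --a--▸ n4
  n3 = 0 ⊢ (no moves)
  n4 = (c.0)\{b,c,d} ⊢ (no moves)
Run σ = ⟨c⟩ on P: start {m0}
  [1] c ⇒ {m1}
  P completes σ.
Run σ = ⟨c⟩ on Q: start {n0}
  [1] c ⇒ ∅ (Q stuck)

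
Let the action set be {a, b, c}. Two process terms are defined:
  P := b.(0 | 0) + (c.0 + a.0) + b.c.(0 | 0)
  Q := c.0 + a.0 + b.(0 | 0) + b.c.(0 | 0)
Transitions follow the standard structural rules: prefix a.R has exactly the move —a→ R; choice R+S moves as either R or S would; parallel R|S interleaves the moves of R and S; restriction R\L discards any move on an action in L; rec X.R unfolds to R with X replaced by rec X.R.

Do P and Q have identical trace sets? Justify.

Reachable graph of P (4 states):
  m0 = b.(0 | 0) + (c.0 + a.0) + b.c.(0 | 0) has moves -a-> m1, -b-> m2, -b-> m3, -c-> m1
  m1 = 0 has moves (no moves)
  m2 = 0 | 0 has moves (no moves)
  m3 = c.(0 | 0) has moves -c-> m2
Reachable graph of Q (4 states):
  n0 = c.0 + a.0 + b.(0 | 0) + b.c.(0 | 0) has moves -a-> n1, -b-> n2, -b-> n3, -c-> n1
  n1 = 0 has moves (no moves)
  n2 = 0 | 0 has moves (no moves)
  n3 = c.(0 | 0) has moves -c-> n2
Bisimilarity quotient blocks:
  B0 = {m0, n0}
  B1 = {m1, m2, n1, n2}
  B2 = {m3, n3}
m0 ∈ B0, n0 ∈ B0 → same block
Bisimilar ⇒ trace-equivalent.

traces(P) = traces(Q)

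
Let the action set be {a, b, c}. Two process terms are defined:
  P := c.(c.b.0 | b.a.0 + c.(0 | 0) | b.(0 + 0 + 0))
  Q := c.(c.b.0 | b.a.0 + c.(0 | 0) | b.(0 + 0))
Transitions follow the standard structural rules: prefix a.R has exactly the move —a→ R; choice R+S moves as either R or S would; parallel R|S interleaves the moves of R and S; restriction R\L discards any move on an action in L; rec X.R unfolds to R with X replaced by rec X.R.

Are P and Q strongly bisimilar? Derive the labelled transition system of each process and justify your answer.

bisimilar

LTS(P): 13 reachable states
  s0 = c.(c.b.0 | b.a.0 + c.(0 | 0) | b.(0 + 0 + 0)) :: ··c··> s1
  s1 = c.b.0 | b.a.0 + c.(0 | 0) | b.(0 + 0 + 0) :: ··b··> s2, ··b··> s3, ··c··> s4, ··c··> s5
  s2 = c.(0 | 0) | (0 + 0 + 0) :: ··c··> s6
  s3 = c.b.0 | a.0 :: ··a··> s7, ··c··> s8
  s4 = 0 | 0 | b.(0 + 0 + 0) :: ··b··> s6
  s5 = b.0 | b.a.0 :: ··b··> s8, ··b··> s9
  s6 = 0 | 0 | (0 + 0 + 0) :: stopped
  s7 = c.b.0 | 0 :: ··c··> s10
  s8 = b.0 | a.0 :: ··a··> s10, ··b··> s11
  s9 = 0 | b.a.0 :: ··b··> s11
  s10 = b.0 | 0 :: ··b··> s12
  s11 = 0 | a.0 :: ··a··> s12
  s12 = 0 | 0 :: stopped
LTS(Q): 13 reachable states
  t0 = c.(c.b.0 | b.a.0 + c.(0 | 0) | b.(0 + 0)) :: ··c··> t1
  t1 = c.b.0 | b.a.0 + c.(0 | 0) | b.(0 + 0) :: ··b··> t2, ··b··> t3, ··c··> t4, ··c··> t5
  t2 = c.(0 | 0) | (0 + 0) :: ··c··> t6
  t3 = c.b.0 | a.0 :: ··a··> t7, ··c··> t8
  t4 = 0 | 0 | b.(0 + 0) :: ··b··> t6
  t5 = b.0 | b.a.0 :: ··b··> t8, ··b··> t9
  t6 = 0 | 0 | (0 + 0) :: stopped
  t7 = c.b.0 | 0 :: ··c··> t10
  t8 = b.0 | a.0 :: ··a··> t10, ··b··> t11
  t9 = 0 | b.a.0 :: ··b··> t11
  t10 = b.0 | 0 :: ··b··> t12
  t11 = 0 | a.0 :: ··a··> t12
  t12 = 0 | 0 :: stopped
Coarsest stable partition (strong bisimilarity classes):
  B0 = {s0, t0}
  B1 = {s1, t1}
  B2 = {s5, t5}
  B3 = {s9, t9}
  B4 = {s11, t11}
  B5 = {s12, s6, t12, t6}
  B6 = {s8, t8}
  B7 = {s10, s4, t10, t4}
  B8 = {s2, t2}
  B9 = {s3, t3}
  B10 = {s7, t7}
s0 ∈ B0, t0 ∈ B0 → same block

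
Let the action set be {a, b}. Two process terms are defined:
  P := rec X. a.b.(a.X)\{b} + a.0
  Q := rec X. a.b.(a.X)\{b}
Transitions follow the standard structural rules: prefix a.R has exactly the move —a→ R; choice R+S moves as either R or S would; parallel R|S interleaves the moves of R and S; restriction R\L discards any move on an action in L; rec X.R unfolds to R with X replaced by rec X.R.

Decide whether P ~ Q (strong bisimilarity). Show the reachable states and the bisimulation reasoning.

P ≁ Q

LTS(P): 7 reachable states
  u0 = rec X. a.b.(a.X)\{b} + a.0 | --a--▸ u1, --a--▸ u2
  u1 = 0 | stopped
  u2 = b.(a.(rec X. a.b.(a.X)\{b} + a.0))\{b} | --b--▸ u3
  u3 = (a.(rec X. a.b.(a.X)\{b} + a.0))\{b} | --a--▸ u4
  u4 = (rec X. a.b.(a.X)\{b} + a.0)\{b} | --a--▸ u5, --a--▸ u6
  u5 = (b.(a.(rec X. a.b.(a.X)\{b} + a.0))\{b})\{b} | stopped
  u6 = 0\{b} | stopped
LTS(Q): 5 reachable states
  v0 = rec X. a.b.(a.X)\{b} | --a--▸ v1
  v1 = b.(a.(rec X. a.b.(a.X)\{b}))\{b} | --b--▸ v2
  v2 = (a.(rec X. a.b.(a.X)\{b}))\{b} | --a--▸ v3
  v3 = (rec X. a.b.(a.X)\{b})\{b} | --a--▸ v4
  v4 = (b.(a.(rec X. a.b.(a.X)\{b}))\{b})\{b} | stopped
Coarsest stable partition (strong bisimilarity classes):
  B0 = {u0}
  B1 = {u1, u5, u6, v4}
  B2 = {u2, v1}
  B3 = {u3, v2}
  B4 = {u4, v3}
  B5 = {v0}
u0 ∈ B0, v0 ∈ B5 → different blocks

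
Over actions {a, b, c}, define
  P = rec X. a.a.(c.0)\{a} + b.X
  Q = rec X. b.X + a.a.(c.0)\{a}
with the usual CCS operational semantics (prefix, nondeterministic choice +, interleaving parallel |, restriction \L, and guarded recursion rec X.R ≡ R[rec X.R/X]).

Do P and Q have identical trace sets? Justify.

LTS(P): 4 reachable states
  u0 = rec X. a.a.(c.0)\{a} + b.X :: --a--▸ u1, --b--▸ u0
  u1 = a.(c.0)\{a} :: --a--▸ u2
  u2 = (c.0)\{a} :: --c--▸ u3
  u3 = 0\{a} :: ∅
LTS(Q): 4 reachable states
  v0 = rec X. b.X + a.a.(c.0)\{a} :: --a--▸ v1, --b--▸ v0
  v1 = a.(c.0)\{a} :: --a--▸ v2
  v2 = (c.0)\{a} :: --c--▸ v3
  v3 = 0\{a} :: ∅
Coarsest stable partition (strong bisimilarity classes):
  B0 = {u0, v0}
  B1 = {u1, v1}
  B2 = {u2, v2}
  B3 = {u3, v3}
u0 ∈ B0, v0 ∈ B0 → same block
Bisimilar ⇒ trace-equivalent.

YES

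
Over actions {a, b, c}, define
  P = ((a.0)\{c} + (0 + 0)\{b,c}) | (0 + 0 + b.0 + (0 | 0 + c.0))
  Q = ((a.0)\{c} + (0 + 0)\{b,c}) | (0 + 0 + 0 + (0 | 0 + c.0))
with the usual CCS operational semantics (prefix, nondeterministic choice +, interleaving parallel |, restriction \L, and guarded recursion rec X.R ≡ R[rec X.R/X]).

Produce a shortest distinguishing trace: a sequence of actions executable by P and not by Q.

LTS(P): 4 reachable states
  u0 = ((a.0)\{c} + (0 + 0)\{b,c}) | (0 + 0 + b.0 + (0 | 0 + c.0)) :: --a--▸ u1, --b--▸ u2, --c--▸ u2
  u1 = 0\{c} | (0 + 0 + b.0 + (0 | 0 + c.0)) :: --b--▸ u3, --c--▸ u3
  u2 = ((a.0)\{c} + (0 + 0)\{b,c}) | 0 :: --a--▸ u3
  u3 = 0\{c} | 0 :: stopped
LTS(Q): 4 reachable states
  v0 = ((a.0)\{c} + (0 + 0)\{b,c}) | (0 + 0 + 0 + (0 | 0 + c.0)) :: --a--▸ v1, --c--▸ v2
  v1 = 0\{c} | (0 + 0 + 0 + (0 | 0 + c.0)) :: --c--▸ v3
  v2 = ((a.0)\{c} + (0 + 0)\{b,c}) | 0 :: --a--▸ v3
  v3 = 0\{c} | 0 :: stopped
Executing b from P (initial set {u0}):
  after b @ step 1: {u2}
  — P admits the full trace.
Executing b from Q (initial set {v0}):
  after b @ step 1: ∅  — Q cannot continue

b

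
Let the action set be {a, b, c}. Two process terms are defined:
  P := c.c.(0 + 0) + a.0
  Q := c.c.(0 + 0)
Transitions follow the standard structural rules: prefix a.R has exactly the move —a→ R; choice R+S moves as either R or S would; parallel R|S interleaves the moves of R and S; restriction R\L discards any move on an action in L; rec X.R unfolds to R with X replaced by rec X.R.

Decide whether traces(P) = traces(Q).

trace-distinct — witness ⟨a⟩

Reachable graph of P (4 states):
  s0 = c.c.(0 + 0) + a.0 :: ··a··> s1, ··c··> s2
  s1 = 0 :: ∅
  s2 = c.(0 + 0) :: ··c··> s3
  s3 = 0 + 0 :: ∅
Reachable graph of Q (3 states):
  t0 = c.c.(0 + 0) :: ··c··> t1
  t1 = c.(0 + 0) :: ··c··> t2
  t2 = 0 + 0 :: ∅
Run σ = ⟨a⟩ on P: start {s0}
  after a @ step 1: {s1}
  P completes σ.
Run σ = ⟨a⟩ on Q: start {t0}
  after a @ step 1: ∅  — Q cannot continue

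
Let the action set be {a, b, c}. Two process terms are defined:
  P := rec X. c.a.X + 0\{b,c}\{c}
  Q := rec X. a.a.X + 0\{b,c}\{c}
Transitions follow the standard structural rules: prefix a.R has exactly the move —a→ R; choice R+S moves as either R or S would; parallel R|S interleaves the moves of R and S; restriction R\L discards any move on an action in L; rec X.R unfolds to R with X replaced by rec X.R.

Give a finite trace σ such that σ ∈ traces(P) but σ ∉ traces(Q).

P's transition system — 2 states:
  u0 = rec X. c.a.X + 0\{b,c}\{c} has moves —c→ u1
  u1 = a.(rec X. c.a.X + 0\{b,c}\{c}) has moves —a→ u0
Q's transition system — 2 states:
  v0 = rec X. a.a.X + 0\{b,c}\{c} has moves —a→ v1
  v1 = a.(rec X. a.a.X + 0\{b,c}\{c}) has moves —a→ v0
Trace ⟨c⟩ through P, begin at {u0}:
  [1] c ⇒ {u1}
  — P admits the full trace.
Trace ⟨c⟩ through Q, begin at {v0}:
  [1] c ⇒ ∅  — Q cannot continue

c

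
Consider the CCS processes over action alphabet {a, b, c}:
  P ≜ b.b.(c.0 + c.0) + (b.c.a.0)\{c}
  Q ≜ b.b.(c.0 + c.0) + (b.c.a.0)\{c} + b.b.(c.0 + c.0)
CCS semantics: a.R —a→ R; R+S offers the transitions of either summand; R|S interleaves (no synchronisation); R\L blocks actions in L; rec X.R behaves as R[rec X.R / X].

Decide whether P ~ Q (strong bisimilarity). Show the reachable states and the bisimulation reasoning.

YES

LTS(P): 5 reachable states
  s0 = b.b.(c.0 + c.0) + (b.c.a.0)\{c} has moves -b-> s1, -b-> s2
  s1 = (c.a.0)\{c} has moves (no moves)
  s2 = b.(c.0 + c.0) has moves -b-> s3
  s3 = c.0 + c.0 has moves -c-> s4
  s4 = 0 has moves (no moves)
LTS(Q): 5 reachable states
  t0 = b.b.(c.0 + c.0) + (b.c.a.0)\{c} + b.b.(c.0 + c.0) has moves -b-> t1, -b-> t2
  t1 = (c.a.0)\{c} has moves (no moves)
  t2 = b.(c.0 + c.0) has moves -b-> t3
  t3 = c.0 + c.0 has moves -c-> t4
  t4 = 0 has moves (no moves)
Bisimilarity quotient blocks:
  B0 = {s0, t0}
  B1 = {s2, t2}
  B2 = {s3, t3}
  B3 = {s1, s4, t1, t4}
s0 ∈ B0, t0 ∈ B0 → same block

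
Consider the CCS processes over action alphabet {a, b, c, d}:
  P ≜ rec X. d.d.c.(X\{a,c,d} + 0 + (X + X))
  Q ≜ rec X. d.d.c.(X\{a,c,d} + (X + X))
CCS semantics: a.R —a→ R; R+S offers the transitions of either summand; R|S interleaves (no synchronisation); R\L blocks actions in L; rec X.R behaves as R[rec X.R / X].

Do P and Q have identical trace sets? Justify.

trace-equivalent

Reachable graph of P (4 states):
  u0 = rec X. d.d.c.(X\{a,c,d} + 0 + (X + X)) ⊢ =d=> u1
  u1 = d.c.((rec X. d.d.c.(X\{a,c,d} + 0 + (X + X)))\{a,c,d} + 0 + ((rec X. d.d.c.(X\{a,c,d} + 0 + (X + X))) + (rec X. d.d.c.(X\{a,c,d} + 0 + (X + X))))) ⊢ =d=> u2
  u2 = c.((rec X. d.d.c.(X\{a,c,d} + 0 + (X + X)))\{a,c,d} + 0 + ((rec X. d.d.c.(X\{a,c,d} + 0 + (X + X))) + (rec X. d.d.c.(X\{a,c,d} + 0 + (X + X))))) ⊢ =c=> u3
  u3 = (rec X. d.d.c.(X\{a,c,d} + 0 + (X + X)))\{a,c,d} + 0 + ((rec X. d.d.c.(X\{a,c,d} + 0 + (X + X))) + (rec X. d.d.c.(X\{a,c,d} + 0 + (X + X)))) ⊢ =d=> u1
Reachable graph of Q (4 states):
  v0 = rec X. d.d.c.(X\{a,c,d} + (X + X)) ⊢ =d=> v1
  v1 = d.c.((rec X. d.d.c.(X\{a,c,d} + (X + X)))\{a,c,d} + ((rec X. d.d.c.(X\{a,c,d} + (X + X))) + (rec X. d.d.c.(X\{a,c,d} + (X + X))))) ⊢ =d=> v2
  v2 = c.((rec X. d.d.c.(X\{a,c,d} + (X + X)))\{a,c,d} + ((rec X. d.d.c.(X\{a,c,d} + (X + X))) + (rec X. d.d.c.(X\{a,c,d} + (X + X))))) ⊢ =c=> v3
  v3 = (rec X. d.d.c.(X\{a,c,d} + (X + X)))\{a,c,d} + ((rec X. d.d.c.(X\{a,c,d} + (X + X))) + (rec X. d.d.c.(X\{a,c,d} + (X + X)))) ⊢ =d=> v1
Partition-refinement fixed point:
  B0 = {u0, u3, v0, v3}
  B1 = {u1, v1}
  B2 = {u2, v2}
u0 ∈ B0, v0 ∈ B0 → same block
Bisimilar ⇒ trace-equivalent.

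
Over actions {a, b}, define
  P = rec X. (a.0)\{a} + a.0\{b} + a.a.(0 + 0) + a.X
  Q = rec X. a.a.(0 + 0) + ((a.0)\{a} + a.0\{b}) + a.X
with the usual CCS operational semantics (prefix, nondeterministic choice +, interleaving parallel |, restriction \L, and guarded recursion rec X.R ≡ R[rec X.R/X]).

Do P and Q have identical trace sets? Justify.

Reachable graph of P (4 states):
  p0 = rec X. (a.0)\{a} + a.0\{b} + a.a.(0 + 0) + a.X → =a=> p0, =a=> p1, =a=> p2
  p1 = 0\{b} → ·
  p2 = a.(0 + 0) → =a=> p3
  p3 = 0 + 0 → ·
Reachable graph of Q (4 states):
  q0 = rec X. a.a.(0 + 0) + ((a.0)\{a} + a.0\{b}) + a.X → =a=> q0, =a=> q1, =a=> q2
  q1 = 0\{b} → ·
  q2 = a.(0 + 0) → =a=> q3
  q3 = 0 + 0 → ·
Coarsest stable partition (strong bisimilarity classes):
  B0 = {p0, q0}
  B1 = {p2, q2}
  B2 = {p1, p3, q1, q3}
p0 ∈ B0, q0 ∈ B0 → same block
Bisimilar ⇒ trace-equivalent.

traces(P) = traces(Q)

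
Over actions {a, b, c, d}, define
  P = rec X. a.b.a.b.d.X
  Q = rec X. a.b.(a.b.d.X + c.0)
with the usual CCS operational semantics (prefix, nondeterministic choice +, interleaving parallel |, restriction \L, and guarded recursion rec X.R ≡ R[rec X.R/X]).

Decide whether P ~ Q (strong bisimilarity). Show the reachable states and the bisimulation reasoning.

P ≁ Q

P's transition system — 5 states:
  s0 = rec X. a.b.a.b.d.X | -a-> s1
  s1 = b.a.b.d.(rec X. a.b.a.b.d.X) | -b-> s2
  s2 = a.b.d.(rec X. a.b.a.b.d.X) | -a-> s3
  s3 = b.d.(rec X. a.b.a.b.d.X) | -b-> s4
  s4 = d.(rec X. a.b.a.b.d.X) | -d-> s0
Q's transition system — 6 states:
  t0 = rec X. a.b.(a.b.d.X + c.0) | -a-> t1
  t1 = b.(a.b.d.(rec X. a.b.(a.b.d.X + c.0)) + c.0) | -b-> t2
  t2 = a.b.d.(rec X. a.b.(a.b.d.X + c.0)) + c.0 | -a-> t3, -c-> t4
  t3 = b.d.(rec X. a.b.(a.b.d.X + c.0)) | -b-> t5
  t4 = 0 | ·
  t5 = d.(rec X. a.b.(a.b.d.X + c.0)) | -d-> t0
Bisimilarity quotient blocks:
  B0 = {s0}
  B1 = {s1}
  B2 = {s2}
  B3 = {s3}
  B4 = {s4}
  B5 = {t0}
  B6 = {t1}
  B7 = {t2}
  B8 = {t3}
  B9 = {t5}
  B10 = {t4}
s0 ∈ B0, t0 ∈ B5 → different blocks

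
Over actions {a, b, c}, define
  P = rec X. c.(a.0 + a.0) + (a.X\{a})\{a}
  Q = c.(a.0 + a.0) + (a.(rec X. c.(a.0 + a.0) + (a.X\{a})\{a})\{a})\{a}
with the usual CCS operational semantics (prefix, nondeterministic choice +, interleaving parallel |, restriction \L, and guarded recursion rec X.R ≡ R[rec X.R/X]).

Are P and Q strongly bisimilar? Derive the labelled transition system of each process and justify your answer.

YES

Reachable graph of P (3 states):
  u0 = rec X. c.(a.0 + a.0) + (a.X\{a})\{a} has moves ··c··> u1
  u1 = a.0 + a.0 has moves ··a··> u2
  u2 = 0 has moves ·
Reachable graph of Q (3 states):
  v0 = c.(a.0 + a.0) + (a.(rec X. c.(a.0 + a.0) + (a.X\{a})\{a})\{a})\{a} has moves ··c··> v1
  v1 = a.0 + a.0 has moves ··a··> v2
  v2 = 0 has moves ·
Coarsest stable partition (strong bisimilarity classes):
  B0 = {u0, v0}
  B1 = {u1, v1}
  B2 = {u2, v2}
u0 ∈ B0, v0 ∈ B0 → same block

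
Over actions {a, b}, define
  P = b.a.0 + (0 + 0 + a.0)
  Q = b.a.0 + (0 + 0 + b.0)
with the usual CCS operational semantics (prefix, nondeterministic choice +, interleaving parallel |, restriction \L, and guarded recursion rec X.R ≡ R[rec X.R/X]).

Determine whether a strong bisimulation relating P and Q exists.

P's transition system — 3 states:
  s0 = b.a.0 + (0 + 0 + a.0) :: =a=> s1, =b=> s2
  s1 = 0 :: deadlocked
  s2 = a.0 :: =a=> s1
Q's transition system — 3 states:
  t0 = b.a.0 + (0 + 0 + b.0) :: =b=> t1, =b=> t2
  t1 = 0 :: deadlocked
  t2 = a.0 :: =a=> t1
Partition-refinement fixed point:
  B0 = {s0}
  B1 = {s1, t1}
  B2 = {s2, t2}
  B3 = {t0}
s0 ∈ B0, t0 ∈ B3 → different blocks

P ≁ Q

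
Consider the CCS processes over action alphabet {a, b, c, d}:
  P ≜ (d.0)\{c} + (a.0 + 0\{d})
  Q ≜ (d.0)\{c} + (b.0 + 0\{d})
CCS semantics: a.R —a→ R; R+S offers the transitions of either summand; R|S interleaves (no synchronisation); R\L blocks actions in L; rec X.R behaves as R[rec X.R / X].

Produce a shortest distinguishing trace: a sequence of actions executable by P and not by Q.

a

LTS(P): 3 reachable states
  s0 = (d.0)\{c} + (a.0 + 0\{d}) has moves -a-> s1, -d-> s2
  s1 = 0 has moves deadlocked
  s2 = 0\{c} has moves deadlocked
LTS(Q): 3 reachable states
  t0 = (d.0)\{c} + (b.0 + 0\{d}) has moves -b-> t1, -d-> t2
  t1 = 0 has moves deadlocked
  t2 = 0\{c} has moves deadlocked
Executing a from P (initial set {s0}):
  [1] a ⇒ {s1}
  P completes σ.
Executing a from Q (initial set {t0}):
  [1] a ⇒ ∅  — Q cannot continue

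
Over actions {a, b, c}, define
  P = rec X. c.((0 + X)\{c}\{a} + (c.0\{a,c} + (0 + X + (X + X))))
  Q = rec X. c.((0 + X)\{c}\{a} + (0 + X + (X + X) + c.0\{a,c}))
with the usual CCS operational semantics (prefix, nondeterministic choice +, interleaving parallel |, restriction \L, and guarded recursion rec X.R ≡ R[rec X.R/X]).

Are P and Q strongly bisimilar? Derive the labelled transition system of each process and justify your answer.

bisimilar

Reachable graph of P (3 states):
  s0 = rec X. c.((0 + X)\{c}\{a} + (c.0\{a,c} + (0 + X + (X + X)))) :: -c-> s1
  s1 = (0 + (rec X. c.((0 + X)\{c}\{a} + (c.0\{a,c} + (0 + X + (X + X))))))\{c}\{a} + (c.0\{a,c} + (0 + (rec X. c.((0 + X)\{c}\{a} + (c.0\{a,c} + (0 + X + (X + X))))) + ((rec X. c.((0 + X)\{c}\{a} + (c.0\{a,c} + (0 + X + (X + X))))) + (rec X. c.((0 + X)\{c}\{a} + (c.0\{a,c} + (0 + X + (X + X)))))))) :: -c-> s1, -c-> s2
  s2 = 0\{a,c} :: (no moves)
Reachable graph of Q (3 states):
  t0 = rec X. c.((0 + X)\{c}\{a} + (0 + X + (X + X) + c.0\{a,c})) :: -c-> t1
  t1 = (0 + (rec X. c.((0 + X)\{c}\{a} + (0 + X + (X + X) + c.0\{a,c}))))\{c}\{a} + (0 + (rec X. c.((0 + X)\{c}\{a} + (0 + X + (X + X) + c.0\{a,c}))) + ((rec X. c.((0 + X)\{c}\{a} + (0 + X + (X + X) + c.0\{a,c}))) + (rec X. c.((0 + X)\{c}\{a} + (0 + X + (X + X) + c.0\{a,c})))) + c.0\{a,c}) :: -c-> t1, -c-> t2
  t2 = 0\{a,c} :: (no moves)
Partition-refinement fixed point:
  B0 = {s0, t0}
  B1 = {s1, t1}
  B2 = {s2, t2}
s0 ∈ B0, t0 ∈ B0 → same block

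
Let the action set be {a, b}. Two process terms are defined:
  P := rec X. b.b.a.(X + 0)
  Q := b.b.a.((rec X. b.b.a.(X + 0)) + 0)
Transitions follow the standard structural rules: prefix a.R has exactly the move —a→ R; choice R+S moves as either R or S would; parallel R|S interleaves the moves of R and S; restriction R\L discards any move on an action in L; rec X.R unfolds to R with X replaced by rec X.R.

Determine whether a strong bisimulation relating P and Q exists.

Reachable graph of P (4 states):
  p0 = rec X. b.b.a.(X + 0) ⊢ --b--▸ p1
  p1 = b.a.((rec X. b.b.a.(X + 0)) + 0) ⊢ --b--▸ p2
  p2 = a.((rec X. b.b.a.(X + 0)) + 0) ⊢ --a--▸ p3
  p3 = (rec X. b.b.a.(X + 0)) + 0 ⊢ --b--▸ p1
Reachable graph of Q (4 states):
  q0 = b.b.a.((rec X. b.b.a.(X + 0)) + 0) ⊢ --b--▸ q1
  q1 = b.a.((rec X. b.b.a.(X + 0)) + 0) ⊢ --b--▸ q2
  q2 = a.((rec X. b.b.a.(X + 0)) + 0) ⊢ --a--▸ q3
  q3 = (rec X. b.b.a.(X + 0)) + 0 ⊢ --b--▸ q1
Bisimilarity quotient blocks:
  B0 = {p0, p3, q0, q3}
  B1 = {p1, q1}
  B2 = {p2, q2}
p0 ∈ B0, q0 ∈ B0 → same block

bisimilar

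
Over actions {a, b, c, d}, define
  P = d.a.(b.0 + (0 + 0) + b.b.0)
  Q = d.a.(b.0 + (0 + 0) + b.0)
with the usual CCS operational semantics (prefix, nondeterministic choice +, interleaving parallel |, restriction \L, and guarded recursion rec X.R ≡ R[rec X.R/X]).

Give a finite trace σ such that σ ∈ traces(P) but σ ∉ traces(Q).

dabb

LTS(P): 5 reachable states
  u0 = d.a.(b.0 + (0 + 0) + b.b.0) | -d-> u1
  u1 = a.(b.0 + (0 + 0) + b.b.0) | -a-> u2
  u2 = b.0 + (0 + 0) + b.b.0 | -b-> u3, -b-> u4
  u3 = 0 | ·
  u4 = b.0 | -b-> u3
LTS(Q): 4 reachable states
  v0 = d.a.(b.0 + (0 + 0) + b.0) | -d-> v1
  v1 = a.(b.0 + (0 + 0) + b.0) | -a-> v2
  v2 = b.0 + (0 + 0) + b.0 | -b-> v3
  v3 = 0 | ·
Trace ⟨dabb⟩ through P, begin at {u0}:
  step 1 (d): {u1}
  step 2 (a): {u2}
  step 3 (b): {u3, u4}
  step 4 (b): {u3}
  P completes σ.
Trace ⟨dabb⟩ through Q, begin at {v0}:
  step 1 (d): {v1}
  step 2 (a): {v2}
  step 3 (b): {v3}
  step 4 (b): no successor for Q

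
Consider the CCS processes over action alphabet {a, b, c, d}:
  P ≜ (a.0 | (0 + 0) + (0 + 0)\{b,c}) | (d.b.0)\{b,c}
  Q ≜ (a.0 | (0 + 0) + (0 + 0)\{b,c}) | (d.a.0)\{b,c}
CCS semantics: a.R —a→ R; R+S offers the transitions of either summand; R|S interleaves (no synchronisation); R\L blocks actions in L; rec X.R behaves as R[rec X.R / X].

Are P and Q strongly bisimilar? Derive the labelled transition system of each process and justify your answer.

not bisimilar

Reachable graph of P (4 states):
  m0 = (a.0 | (0 + 0) + (0 + 0)\{b,c}) | (d.b.0)\{b,c} → -a-> m1, -d-> m2
  m1 = 0 | (0 + 0) | (d.b.0)\{b,c} → -d-> m3
  m2 = (a.0 | (0 + 0) + (0 + 0)\{b,c}) | (b.0)\{b,c} → -a-> m3
  m3 = 0 | (0 + 0) | (b.0)\{b,c} → (no moves)
Reachable graph of Q (6 states):
  n0 = (a.0 | (0 + 0) + (0 + 0)\{b,c}) | (d.a.0)\{b,c} → -a-> n1, -d-> n2
  n1 = 0 | (0 + 0) | (d.a.0)\{b,c} → -d-> n3
  n2 = (a.0 | (0 + 0) + (0 + 0)\{b,c}) | (a.0)\{b,c} → -a-> n3, -a-> n4
  n3 = 0 | (0 + 0) | (a.0)\{b,c} → -a-> n5
  n4 = (a.0 | (0 + 0) + (0 + 0)\{b,c}) | 0\{b,c} → -a-> n5
  n5 = 0 | (0 + 0) | 0\{b,c} → (no moves)
Partition-refinement fixed point:
  B0 = {m0}
  B1 = {m2, n3, n4}
  B2 = {m3, n5}
  B3 = {m1}
  B4 = {n0}
  B5 = {n2}
  B6 = {n1}
m0 ∈ B0, n0 ∈ B4 → different blocks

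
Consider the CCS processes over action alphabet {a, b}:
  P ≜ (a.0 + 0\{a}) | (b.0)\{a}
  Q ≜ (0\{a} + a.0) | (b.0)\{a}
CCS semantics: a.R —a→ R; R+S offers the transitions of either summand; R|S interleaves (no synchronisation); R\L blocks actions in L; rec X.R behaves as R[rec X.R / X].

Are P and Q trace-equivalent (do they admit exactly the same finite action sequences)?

Reachable graph of P (4 states):
  u0 = (a.0 + 0\{a}) | (b.0)\{a} ⊢ —a→ u1, —b→ u2
  u1 = 0 | (b.0)\{a} ⊢ —b→ u3
  u2 = (a.0 + 0\{a}) | 0\{a} ⊢ —a→ u3
  u3 = 0 | 0\{a} ⊢ ∅
Reachable graph of Q (4 states):
  v0 = (0\{a} + a.0) | (b.0)\{a} ⊢ —a→ v1, —b→ v2
  v1 = 0 | (b.0)\{a} ⊢ —b→ v3
  v2 = (0\{a} + a.0) | 0\{a} ⊢ —a→ v3
  v3 = 0 | 0\{a} ⊢ ∅
Partition-refinement fixed point:
  B0 = {u0, v0}
  B1 = {u1, v1}
  B2 = {u3, v3}
  B3 = {u2, v2}
u0 ∈ B0, v0 ∈ B0 → same block
Bisimilar ⇒ trace-equivalent.

YES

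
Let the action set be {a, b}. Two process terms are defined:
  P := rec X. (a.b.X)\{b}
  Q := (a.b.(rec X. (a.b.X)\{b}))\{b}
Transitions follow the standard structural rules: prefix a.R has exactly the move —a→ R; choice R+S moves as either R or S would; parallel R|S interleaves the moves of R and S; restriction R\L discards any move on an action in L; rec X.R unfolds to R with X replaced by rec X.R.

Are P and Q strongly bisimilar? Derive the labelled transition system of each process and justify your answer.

bisimilar

LTS(P): 2 reachable states
  u0 = rec X. (a.b.X)\{b} :: ··a··> u1
  u1 = (b.(rec X. (a.b.X)\{b}))\{b} :: ·
LTS(Q): 2 reachable states
  v0 = (a.b.(rec X. (a.b.X)\{b}))\{b} :: ··a··> v1
  v1 = (b.(rec X. (a.b.X)\{b}))\{b} :: ·
Partition-refinement fixed point:
  B0 = {u0, v0}
  B1 = {u1, v1}
u0 ∈ B0, v0 ∈ B0 → same block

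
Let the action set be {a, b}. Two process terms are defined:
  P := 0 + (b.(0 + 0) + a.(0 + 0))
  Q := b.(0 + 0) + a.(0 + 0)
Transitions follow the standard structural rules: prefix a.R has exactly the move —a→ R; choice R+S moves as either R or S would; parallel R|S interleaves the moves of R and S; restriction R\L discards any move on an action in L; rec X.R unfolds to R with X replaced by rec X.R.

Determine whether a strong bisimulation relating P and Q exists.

YES

LTS(P): 2 reachable states
  s0 = 0 + (b.(0 + 0) + a.(0 + 0)) :: =a=> s1, =b=> s1
  s1 = 0 + 0 :: stopped
LTS(Q): 2 reachable states
  t0 = b.(0 + 0) + a.(0 + 0) :: =a=> t1, =b=> t1
  t1 = 0 + 0 :: stopped
Coarsest stable partition (strong bisimilarity classes):
  B0 = {s0, t0}
  B1 = {s1, t1}
s0 ∈ B0, t0 ∈ B0 → same block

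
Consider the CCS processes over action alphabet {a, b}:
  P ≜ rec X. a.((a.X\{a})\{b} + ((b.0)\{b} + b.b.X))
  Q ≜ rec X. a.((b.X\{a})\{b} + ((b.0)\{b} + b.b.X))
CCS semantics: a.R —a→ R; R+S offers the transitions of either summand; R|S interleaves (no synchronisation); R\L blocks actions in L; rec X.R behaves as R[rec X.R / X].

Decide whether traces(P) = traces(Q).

trace-distinct — witness ⟨aa⟩

Reachable graph of P (4 states):
  s0 = rec X. a.((a.X\{a})\{b} + ((b.0)\{b} + b.b.X)) → =a=> s1
  s1 = (a.(rec X. a.((a.X\{a})\{b} + ((b.0)\{b} + b.b.X)))\{a})\{b} + ((b.0)\{b} + b.b.(rec X. a.((a.X\{a})\{b} + ((b.0)\{b} + b.b.X)))) → =a=> s2, =b=> s3
  s2 = (rec X. a.((a.X\{a})\{b} + ((b.0)\{b} + b.b.X)))\{a}\{b} → (no moves)
  s3 = b.(rec X. a.((a.X\{a})\{b} + ((b.0)\{b} + b.b.X))) → =b=> s0
Reachable graph of Q (3 states):
  t0 = rec X. a.((b.X\{a})\{b} + ((b.0)\{b} + b.b.X)) → =a=> t1
  t1 = (b.(rec X. a.((b.X\{a})\{b} + ((b.0)\{b} + b.b.X)))\{a})\{b} + ((b.0)\{b} + b.b.(rec X. a.((b.X\{a})\{b} + ((b.0)\{b} + b.b.X)))) → =b=> t2
  t2 = b.(rec X. a.((b.X\{a})\{b} + ((b.0)\{b} + b.b.X))) → =b=> t0
Executing aa from P (initial set {s0}):
  step 1 (a): {s1}
  step 2 (a): {s2}
  — P admits the full trace.
Executing aa from Q (initial set {t0}):
  step 1 (a): {t1}
  step 2 (a): no successor for Q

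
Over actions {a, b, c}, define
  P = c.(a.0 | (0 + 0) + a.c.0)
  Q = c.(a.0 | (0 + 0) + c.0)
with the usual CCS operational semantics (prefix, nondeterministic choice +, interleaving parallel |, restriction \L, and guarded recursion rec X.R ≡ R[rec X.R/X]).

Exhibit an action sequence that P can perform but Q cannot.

cac

LTS(P): 5 reachable states
  p0 = c.(a.0 | (0 + 0) + a.c.0) has moves ··c··> p1
  p1 = a.0 | (0 + 0) + a.c.0 has moves ··a··> p2, ··a··> p3
  p2 = 0 | (0 + 0) has moves ·
  p3 = c.0 has moves ··c··> p4
  p4 = 0 has moves ·
LTS(Q): 4 reachable states
  q0 = c.(a.0 | (0 + 0) + c.0) has moves ··c··> q1
  q1 = a.0 | (0 + 0) + c.0 has moves ··a··> q2, ··c··> q3
  q2 = 0 | (0 + 0) has moves ·
  q3 = 0 has moves ·
Trace ⟨cac⟩ through P, begin at {p0}:
  [1] c ⇒ {p1}
  [2] a ⇒ {p2, p3}
  [3] c ⇒ {p4}
  ✓ P
Trace ⟨cac⟩ through Q, begin at {q0}:
  [1] c ⇒ {q1}
  [2] a ⇒ {q2}
  [3] c ⇒ ∅  — Q cannot continue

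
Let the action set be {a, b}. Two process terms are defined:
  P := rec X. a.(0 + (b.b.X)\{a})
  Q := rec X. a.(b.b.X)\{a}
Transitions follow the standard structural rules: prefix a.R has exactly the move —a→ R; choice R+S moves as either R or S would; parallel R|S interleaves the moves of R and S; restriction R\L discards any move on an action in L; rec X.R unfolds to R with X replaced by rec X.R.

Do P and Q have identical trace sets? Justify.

traces(P) = traces(Q)

P's transition system — 4 states:
  u0 = rec X. a.(0 + (b.b.X)\{a}) ⊢ --a--▸ u1
  u1 = 0 + (b.b.(rec X. a.(0 + (b.b.X)\{a})))\{a} ⊢ --b--▸ u2
  u2 = (b.(rec X. a.(0 + (b.b.X)\{a})))\{a} ⊢ --b--▸ u3
  u3 = (rec X. a.(0 + (b.b.X)\{a}))\{a} ⊢ ∅
Q's transition system — 4 states:
  v0 = rec X. a.(b.b.X)\{a} ⊢ --a--▸ v1
  v1 = (b.b.(rec X. a.(b.b.X)\{a}))\{a} ⊢ --b--▸ v2
  v2 = (b.(rec X. a.(b.b.X)\{a}))\{a} ⊢ --b--▸ v3
  v3 = (rec X. a.(b.b.X)\{a})\{a} ⊢ ∅
Partition-refinement fixed point:
  B0 = {u0, v0}
  B1 = {u1, v1}
  B2 = {u2, v2}
  B3 = {u3, v3}
u0 ∈ B0, v0 ∈ B0 → same block
Bisimilar ⇒ trace-equivalent.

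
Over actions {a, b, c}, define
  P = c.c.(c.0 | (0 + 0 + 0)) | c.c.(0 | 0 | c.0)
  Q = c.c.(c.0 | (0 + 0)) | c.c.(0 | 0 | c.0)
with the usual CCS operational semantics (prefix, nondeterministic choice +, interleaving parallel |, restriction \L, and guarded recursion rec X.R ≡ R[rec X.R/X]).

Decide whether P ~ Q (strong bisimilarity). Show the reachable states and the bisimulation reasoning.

LTS(P): 16 reachable states
  p0 = c.c.(c.0 | (0 + 0 + 0)) | c.c.(0 | 0 | c.0) :: —c→ p1, —c→ p2
  p1 = c.(c.0 | (0 + 0 + 0)) | c.c.(0 | 0 | c.0) :: —c→ p3, —c→ p4
  p2 = c.c.(c.0 | (0 + 0 + 0)) | c.(0 | 0 | c.0) :: —c→ p3, —c→ p5
  p3 = c.(c.0 | (0 + 0 + 0)) | c.(0 | 0 | c.0) :: —c→ p6, —c→ p7
  p4 = c.0 | (0 + 0 + 0) | c.c.(0 | 0 | c.0) :: —c→ p7, —c→ p8
  p5 = c.c.(c.0 | (0 + 0 + 0)) | (0 | 0 | c.0) :: —c→ p6, —c→ p9
  p6 = c.(c.0 | (0 + 0 + 0)) | (0 | 0 | c.0) :: —c→ p10, —c→ p11
  p7 = c.0 | (0 + 0 + 0) | c.(0 | 0 | c.0) :: —c→ p11, —c→ p12
  p8 = 0 | (0 + 0 + 0) | c.c.(0 | 0 | c.0) :: —c→ p12
  p9 = c.c.(c.0 | (0 + 0 + 0)) | (0 | 0 | 0) :: —c→ p10
  p10 = c.(c.0 | (0 + 0 + 0)) | (0 | 0 | 0) :: —c→ p13
  p11 = c.0 | (0 + 0 + 0) | (0 | 0 | c.0) :: —c→ p13, —c→ p14
  p12 = 0 | (0 + 0 + 0) | c.(0 | 0 | c.0) :: —c→ p14
  p13 = c.0 | (0 + 0 + 0) | (0 | 0 | 0) :: —c→ p15
  p14 = 0 | (0 + 0 + 0) | (0 | 0 | c.0) :: —c→ p15
  p15 = 0 | (0 + 0 + 0) | (0 | 0 | 0) :: stopped
LTS(Q): 16 reachable states
  q0 = c.c.(c.0 | (0 + 0)) | c.c.(0 | 0 | c.0) :: —c→ q1, —c→ q2
  q1 = c.(c.0 | (0 + 0)) | c.c.(0 | 0 | c.0) :: —c→ q3, —c→ q4
  q2 = c.c.(c.0 | (0 + 0)) | c.(0 | 0 | c.0) :: —c→ q3, —c→ q5
  q3 = c.(c.0 | (0 + 0)) | c.(0 | 0 | c.0) :: —c→ q6, —c→ q7
  q4 = c.0 | (0 + 0) | c.c.(0 | 0 | c.0) :: —c→ q7, —c→ q8
  q5 = c.c.(c.0 | (0 + 0)) | (0 | 0 | c.0) :: —c→ q6, —c→ q9
  q6 = c.(c.0 | (0 + 0)) | (0 | 0 | c.0) :: —c→ q10, —c→ q11
  q7 = c.0 | (0 + 0) | c.(0 | 0 | c.0) :: —c→ q11, —c→ q12
  q8 = 0 | (0 + 0) | c.c.(0 | 0 | c.0) :: —c→ q12
  q9 = c.c.(c.0 | (0 + 0)) | (0 | 0 | 0) :: —c→ q10
  q10 = c.(c.0 | (0 + 0)) | (0 | 0 | 0) :: —c→ q13
  q11 = c.0 | (0 + 0) | (0 | 0 | c.0) :: —c→ q13, —c→ q14
  q12 = 0 | (0 + 0) | c.(0 | 0 | c.0) :: —c→ q14
  q13 = c.0 | (0 + 0) | (0 | 0 | 0) :: —c→ q15
  q14 = 0 | (0 + 0) | (0 | 0 | c.0) :: —c→ q15
  q15 = 0 | (0 + 0) | (0 | 0 | 0) :: stopped
Bisimilarity quotient blocks:
  B0 = {p0, q0}
  B1 = {p1, p2, q1, q2}
  B2 = {p3, p4, p5, q3, q4, q5}
  B3 = {p6, p7, p8, p9, q6, q7, q8, q9}
  B4 = {p10, p11, p12, q10, q11, q12}
  B5 = {p13, p14, q13, q14}
  B6 = {p15, q15}
p0 ∈ B0, q0 ∈ B0 → same block

bisimilar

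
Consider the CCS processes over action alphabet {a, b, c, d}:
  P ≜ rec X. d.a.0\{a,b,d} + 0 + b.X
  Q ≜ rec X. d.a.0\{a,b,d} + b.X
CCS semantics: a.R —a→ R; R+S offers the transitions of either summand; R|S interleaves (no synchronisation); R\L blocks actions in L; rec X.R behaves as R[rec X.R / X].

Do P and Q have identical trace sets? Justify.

LTS(P): 3 reachable states
  u0 = rec X. d.a.0\{a,b,d} + 0 + b.X has moves =b=> u0, =d=> u1
  u1 = a.0\{a,b,d} has moves =a=> u2
  u2 = 0\{a,b,d} has moves ∅
LTS(Q): 3 reachable states
  v0 = rec X. d.a.0\{a,b,d} + b.X has moves =b=> v0, =d=> v1
  v1 = a.0\{a,b,d} has moves =a=> v2
  v2 = 0\{a,b,d} has moves ∅
Coarsest stable partition (strong bisimilarity classes):
  B0 = {u0, v0}
  B1 = {u1, v1}
  B2 = {u2, v2}
u0 ∈ B0, v0 ∈ B0 → same block
Bisimilar ⇒ trace-equivalent.

trace-equivalent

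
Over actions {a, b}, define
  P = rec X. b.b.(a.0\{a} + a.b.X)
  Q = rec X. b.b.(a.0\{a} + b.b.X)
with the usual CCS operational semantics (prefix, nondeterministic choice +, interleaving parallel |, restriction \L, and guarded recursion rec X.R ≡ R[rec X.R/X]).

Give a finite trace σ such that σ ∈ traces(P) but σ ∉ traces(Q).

LTS(P): 5 reachable states
  u0 = rec X. b.b.(a.0\{a} + a.b.X) → --b--▸ u1
  u1 = b.(a.0\{a} + a.b.(rec X. b.b.(a.0\{a} + a.b.X))) → --b--▸ u2
  u2 = a.0\{a} + a.b.(rec X. b.b.(a.0\{a} + a.b.X)) → --a--▸ u3, --a--▸ u4
  u3 = 0\{a} → deadlocked
  u4 = b.(rec X. b.b.(a.0\{a} + a.b.X)) → --b--▸ u0
LTS(Q): 5 reachable states
  v0 = rec X. b.b.(a.0\{a} + b.b.X) → --b--▸ v1
  v1 = b.(a.0\{a} + b.b.(rec X. b.b.(a.0\{a} + b.b.X))) → --b--▸ v2
  v2 = a.0\{a} + b.b.(rec X. b.b.(a.0\{a} + b.b.X)) → --a--▸ v3, --b--▸ v4
  v3 = 0\{a} → deadlocked
  v4 = b.(rec X. b.b.(a.0\{a} + b.b.X)) → --b--▸ v0
Run σ = ⟨bbab⟩ on P: start {u0}
  after b @ step 1: {u1}
  after b @ step 2: {u2}
  after a @ step 3: {u3, u4}
  after b @ step 4: {u0}
  ✓ P
Run σ = ⟨bbab⟩ on Q: start {v0}
  after b @ step 1: {v1}
  after b @ step 2: {v2}
  after a @ step 3: {v3}
  after b @ step 4: no successor for Q

bbab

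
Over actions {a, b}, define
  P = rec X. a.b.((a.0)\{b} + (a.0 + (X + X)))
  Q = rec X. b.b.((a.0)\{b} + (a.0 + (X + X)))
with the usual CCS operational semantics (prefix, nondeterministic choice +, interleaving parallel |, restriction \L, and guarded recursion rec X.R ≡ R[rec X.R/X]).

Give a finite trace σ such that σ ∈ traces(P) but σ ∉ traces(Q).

P's transition system — 5 states:
  m0 = rec X. a.b.((a.0)\{b} + (a.0 + (X + X))) | =a=> m1
  m1 = b.((a.0)\{b} + (a.0 + ((rec X. a.b.((a.0)\{b} + (a.0 + (X + X)))) + (rec X. a.b.((a.0)\{b} + (a.0 + (X + X))))))) | =b=> m2
  m2 = (a.0)\{b} + (a.0 + ((rec X. a.b.((a.0)\{b} + (a.0 + (X + X)))) + (rec X. a.b.((a.0)\{b} + (a.0 + (X + X)))))) | =a=> m1, =a=> m3, =a=> m4
  m3 = 0 | deadlocked
  m4 = 0\{b} | deadlocked
Q's transition system — 5 states:
  n0 = rec X. b.b.((a.0)\{b} + (a.0 + (X + X))) | =b=> n1
  n1 = b.((a.0)\{b} + (a.0 + ((rec X. b.b.((a.0)\{b} + (a.0 + (X + X)))) + (rec X. b.b.((a.0)\{b} + (a.0 + (X + X))))))) | =b=> n2
  n2 = (a.0)\{b} + (a.0 + ((rec X. b.b.((a.0)\{b} + (a.0 + (X + X)))) + (rec X. b.b.((a.0)\{b} + (a.0 + (X + X)))))) | =a=> n3, =a=> n4, =b=> n1
  n3 = 0 | deadlocked
  n4 = 0\{b} | deadlocked
Executing a from P (initial set {m0}):
  after a @ step 1: {m1}
  — P admits the full trace.
Executing a from Q (initial set {n0}):
  after a @ step 1: ∅  — Q cannot continue

a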